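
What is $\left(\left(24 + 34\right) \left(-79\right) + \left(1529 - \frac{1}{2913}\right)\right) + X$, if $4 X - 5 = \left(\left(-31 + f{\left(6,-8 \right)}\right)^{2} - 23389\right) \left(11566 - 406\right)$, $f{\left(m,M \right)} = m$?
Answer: $- \frac{740072256115}{11652} \approx -6.3515 \cdot 10^{7}$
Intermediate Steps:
$X = - \frac{254046235}{4}$ ($X = \frac{5}{4} + \frac{\left(\left(-31 + 6\right)^{2} - 23389\right) \left(11566 - 406\right)}{4} = \frac{5}{4} + \frac{\left(\left(-25\right)^{2} - 23389\right) 11160}{4} = \frac{5}{4} + \frac{\left(625 - 23389\right) 11160}{4} = \frac{5}{4} + \frac{\left(-22764\right) 11160}{4} = \frac{5}{4} + \frac{1}{4} \left(-254046240\right) = \frac{5}{4} - 63511560 = - \frac{254046235}{4} \approx -6.3512 \cdot 10^{7}$)
$\left(\left(24 + 34\right) \left(-79\right) + \left(1529 - \frac{1}{2913}\right)\right) + X = \left(\left(24 + 34\right) \left(-79\right) + \left(1529 - \frac{1}{2913}\right)\right) - \frac{254046235}{4} = \left(58 \left(-79\right) + \left(1529 - \frac{1}{2913}\right)\right) - \frac{254046235}{4} = \left(-4582 + \left(1529 - \frac{1}{2913}\right)\right) - \frac{254046235}{4} = \left(-4582 + \frac{4453976}{2913}\right) - \frac{254046235}{4} = - \frac{8893390}{2913} - \frac{254046235}{4} = - \frac{740072256115}{11652}$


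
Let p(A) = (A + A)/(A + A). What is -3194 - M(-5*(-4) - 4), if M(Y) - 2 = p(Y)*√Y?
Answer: -3200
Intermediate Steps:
p(A) = 1 (p(A) = (2*A)/((2*A)) = (2*A)*(1/(2*A)) = 1)
M(Y) = 2 + √Y (M(Y) = 2 + 1*√Y = 2 + √Y)
-3194 - M(-5*(-4) - 4) = -3194 - (2 + √(-5*(-4) - 4)) = -3194 - (2 + √(20 - 4)) = -3194 - (2 + √16) = -3194 - (2 + 4) = -3194 - 1*6 = -3194 - 6 = -3200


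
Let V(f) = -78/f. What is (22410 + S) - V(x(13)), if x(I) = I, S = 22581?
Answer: 44997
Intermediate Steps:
(22410 + S) - V(x(13)) = (22410 + 22581) - (-78)/13 = 44991 - (-78)/13 = 44991 - 1*(-6) = 44991 + 6 = 44997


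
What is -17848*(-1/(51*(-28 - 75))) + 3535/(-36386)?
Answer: -95426669/27305094 ≈ -3.4948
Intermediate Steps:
-17848*(-1/(51*(-28 - 75))) + 3535/(-36386) = -17848/((-103*(-51))) + 3535*(-1/36386) = -17848/5253 - 505/5198 = -95426669/27305094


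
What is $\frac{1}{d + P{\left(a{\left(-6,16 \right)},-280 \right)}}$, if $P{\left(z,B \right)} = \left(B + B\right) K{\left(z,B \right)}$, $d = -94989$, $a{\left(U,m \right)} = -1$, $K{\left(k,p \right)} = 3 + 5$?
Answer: $- \frac{1}{99469} \approx -1.0053 \cdot 10^{-5}$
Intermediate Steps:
$K{\left(k,p \right)} = 8$
$P{\left(z,B \right)} = 16 B$ ($P{\left(z,B \right)} = \left(B + B\right) 8 = 2 B 8 = 16 B$)
$\frac{1}{d + P{\left(a{\left(-6,16 \right)},-280 \right)}} = \frac{1}{-94989 + 16 \left(-280\right)} = \frac{1}{-94989 - 4480} = \frac{1}{-99469} = - \frac{1}{99469}$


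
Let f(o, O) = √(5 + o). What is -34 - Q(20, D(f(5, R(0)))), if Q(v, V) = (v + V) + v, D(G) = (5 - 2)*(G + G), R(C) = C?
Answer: -74 - 6*√10 ≈ -92.974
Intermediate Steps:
D(G) = 6*G (D(G) = 3*(2*G) = 6*G)
Q(v, V) = V + 2*v (Q(v, V) = (V + v) + v = V + 2*v)
-34 - Q(20, D(f(5, R(0)))) = -34 - (6*√(5 + 5) + 2*20) = -34 - (6*√10 + 40) = -34 - (40 + 6*√10) = -34 + (-40 - 6*√10) = -74 - 6*√10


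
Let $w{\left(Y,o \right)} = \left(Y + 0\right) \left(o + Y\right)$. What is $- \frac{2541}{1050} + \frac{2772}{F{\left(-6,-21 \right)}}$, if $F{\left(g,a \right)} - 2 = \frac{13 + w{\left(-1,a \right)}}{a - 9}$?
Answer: $\frac{166199}{50} \approx 3324.0$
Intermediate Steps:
$w{\left(Y,o \right)} = Y \left(Y + o\right)$
$F{\left(g,a \right)} = 2 + \frac{14 - a}{-9 + a}$ ($F{\left(g,a \right)} = 2 + \frac{13 - \left(-1 + a\right)}{a - 9} = 2 + \frac{13 - \left(-1 + a\right)}{-9 + a} = 2 + \frac{14 - a}{-9 + a}$)
$- \frac{2541}{1050} + \frac{2772}{F{\left(-6,-21 \right)}} = - \frac{2541}{1050} + \frac{2772}{\frac{1}{-9 - 21} \left(-4 - 21\right)} = \left(-2541\right) \frac{1}{1050} + \frac{2772}{\frac{1}{-30} \left(-25\right)} = - \frac{121}{50} + \frac{2772}{\left(- \frac{1}{30}\right) \left(-25\right)} = - \frac{121}{50} + \frac{2772}{\frac{5}{6}} = - \frac{121}{50} + 2772 \cdot \frac{6}{5} = - \frac{121}{50} + \frac{16632}{5} = \frac{166199}{50}$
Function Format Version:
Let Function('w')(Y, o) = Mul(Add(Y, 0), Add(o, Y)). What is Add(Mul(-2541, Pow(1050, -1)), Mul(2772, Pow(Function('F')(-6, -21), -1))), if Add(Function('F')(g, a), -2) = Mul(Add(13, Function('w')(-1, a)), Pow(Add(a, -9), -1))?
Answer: Rational(166199, 50) ≈ 3324.0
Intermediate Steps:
Function('w')(Y, o) = Mul(Y, Add(Y, o))
Function('F')(g, a) = Add(2, Mul(Pow(Add(-9, a), -1), Add(14, Mul(-1, a)))) (Function('F')(g, a) = Add(2, Mul(Add(13, Mul(-1, Add(-1, a))), Pow(Add(a, -9), -1))) = Add(2, Mul(Add(13, Add(1, Mul(-1, a))), Pow(Add(-9, a), -1))) = Add(2, Mul(Add(14, Mul(-1, a)), Pow(Add(-9, a), -1))) = Add(2, Mul(Pow(Add(-9, a), -1), Add(14, Mul(-1, a)))))
Add(Mul(-2541, Pow(1050, -1)), Mul(2772, Pow(Function('F')(-6, -21), -1))) = Add(Mul(-2541, Pow(1050, -1)), Mul(2772, Pow(Mul(Pow(Add(-9, -21), -1), Add(-4, -21)), -1))) = Add(Mul(-2541, Rational(1, 1050)), Mul(2772, Pow(Mul(Pow(-30, -1), -25), -1))) = Add(Rational(-121, 50), Mul(2772, Pow(Mul(Rational(-1, 30), -25), -1))) = Add(Rational(-121, 50), Mul(2772, Pow(Rational(5, 6), -1))) = Add(Rational(-121, 50), Mul(2772, Rational(6, 5))) = Add(Rational(-121, 50), Rational(16632, 5)) = Rational(166199, 50)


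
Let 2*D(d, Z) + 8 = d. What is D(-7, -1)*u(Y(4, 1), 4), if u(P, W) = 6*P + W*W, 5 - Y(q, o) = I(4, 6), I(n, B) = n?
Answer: -165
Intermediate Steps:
Y(q, o) = 1 (Y(q, o) = 5 - 1*4 = 5 - 4 = 1)
D(d, Z) = -4 + d/2
u(P, W) = W**2 + 6*P (u(P, W) = 6*P + W**2 = W**2 + 6*P)
D(-7, -1)*u(Y(4, 1), 4) = (-4 + (1/2)*(-7))*(4**2 + 6*1) = (-4 - 7/2)*(16 + 6) = -15/2*22 = -165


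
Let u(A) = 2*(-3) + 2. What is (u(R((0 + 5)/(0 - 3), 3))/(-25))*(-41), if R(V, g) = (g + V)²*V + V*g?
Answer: -164/25 ≈ -6.5600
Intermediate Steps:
R(V, g) = V*g + V*(V + g)² (R(V, g) = (V + g)²*V + V*g = V*(V + g)² + V*g = V*g + V*(V + g)²)
u(A) = -4 (u(A) = -6 + 2 = -4)
(u(R((0 + 5)/(0 - 3), 3))/(-25))*(-41) = -4/(-25)*(-41) = -4*(-1/25)*(-41) = (4/25)*(-41) = -164/25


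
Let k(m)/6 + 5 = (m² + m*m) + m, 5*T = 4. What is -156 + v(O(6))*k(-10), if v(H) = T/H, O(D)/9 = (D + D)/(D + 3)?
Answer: -82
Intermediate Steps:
O(D) = 18*D/(3 + D) (O(D) = 9*((D + D)/(D + 3)) = 9*((2*D)/(3 + D)) = 9*(2*D/(3 + D)) = 18*D/(3 + D))
T = ⅘ (T = (⅕)*4 = ⅘ ≈ 0.80000)
k(m) = -30 + 6*m + 12*m² (k(m) = -30 + 6*((m² + m*m) + m) = -30 + 6*((m² + m²) + m) = -30 + 6*(2*m² + m) = -30 + 6*(m + 2*m²) = -30 + (6*m + 12*m²) = -30 + 6*m + 12*m²)
v(H) = 4/(5*H)
-156 + v(O(6))*k(-10) = -156 + (4/(5*((18*6/(3 + 6)))))*(-30 + 6*(-10) + 12*(-10)²) = -156 + (4/(5*((18*6/9))))*(-30 - 60 + 12*100) = -156 + (4/(5*((18*6*(⅑)))))*(-30 - 60 + 1200) = -156 + ((⅘)/12)*1110 = -156 + ((⅘)*(1/12))*1110 = -156 + (1/15)*1110 = -156 + 74 = -82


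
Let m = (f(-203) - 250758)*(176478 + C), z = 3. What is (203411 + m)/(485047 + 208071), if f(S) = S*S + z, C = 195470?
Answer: -77940012197/693118 ≈ -1.1245e+5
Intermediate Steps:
f(S) = 3 + S² (f(S) = S*S + 3 = S² + 3 = 3 + S²)
m = -77940215608 (m = ((3 + (-203)²) - 250758)*(176478 + 195470) = ((3 + 41209) - 250758)*371948 = (41212 - 250758)*371948 = -209546*371948 = -77940215608)
(203411 + m)/(485047 + 208071) = (203411 - 77940215608)/(485047 + 208071) = -77940012197/693118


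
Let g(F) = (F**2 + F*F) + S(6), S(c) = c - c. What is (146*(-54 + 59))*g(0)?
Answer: 0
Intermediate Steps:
S(c) = 0
g(F) = 2*F**2 (g(F) = (F**2 + F*F) + 0 = (F**2 + F**2) + 0 = 2*F**2 + 0 = 2*F**2)
(146*(-54 + 59))*g(0) = (146*(-54 + 59))*(2*0**2) = (146*5)*(2*0) = 730*0 = 0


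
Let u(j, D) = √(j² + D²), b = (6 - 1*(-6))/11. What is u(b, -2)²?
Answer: 628/121 ≈ 5.1901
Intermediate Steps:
b = 12/11 (b = (6 + 6)*(1/11) = 12*(1/11) = 12/11 ≈ 1.0909)
u(j, D) = √(D² + j²)
u(b, -2)² = (√((-2)² + (12/11)²))² = (√(4 + 144/121))² = (√(628/121))² = (2*√157/11)² = 628/121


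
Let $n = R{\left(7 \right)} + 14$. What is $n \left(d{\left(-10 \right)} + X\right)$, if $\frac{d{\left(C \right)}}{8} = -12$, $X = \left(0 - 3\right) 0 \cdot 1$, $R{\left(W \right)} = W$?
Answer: $-2016$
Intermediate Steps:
$n = 21$ ($n = 7 + 14 = 21$)
$X = 0$ ($X = \left(0 - 3\right) 0 = \left(-3\right) 0 = 0$)
$d{\left(C \right)} = -96$ ($d{\left(C \right)} = 8 \left(-12\right) = -96$)
$n \left(d{\left(-10 \right)} + X\right) = 21 \left(-96 + 0\right) = 21 \left(-96\right) = -2016$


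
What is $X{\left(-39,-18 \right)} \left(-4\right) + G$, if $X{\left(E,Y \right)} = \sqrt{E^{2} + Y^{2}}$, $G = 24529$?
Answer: $24529 - 12 \sqrt{205} \approx 24357.0$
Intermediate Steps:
$X{\left(-39,-18 \right)} \left(-4\right) + G = \sqrt{\left(-39\right)^{2} + \left(-18\right)^{2}} \left(-4\right) + 24529 = \sqrt{1521 + 324} \left(-4\right) + 24529 = \sqrt{1845} \left(-4\right) + 24529 = 3 \sqrt{205} \left(-4\right) + 24529 = - 12 \sqrt{205} + 24529 = 24529 - 12 \sqrt{205}$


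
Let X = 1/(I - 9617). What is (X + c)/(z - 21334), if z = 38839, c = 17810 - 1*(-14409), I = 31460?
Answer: 703759618/382361715 ≈ 1.8406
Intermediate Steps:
X = 1/21843 (X = 1/(31460 - 9617) = 1/21843 ≈ 4.5781e-5)
c = 32219 (c = 17810 + 14409 = 32219)
(X + c)/(z - 21334) = (1/21843 + 32219)/(38839 - 21334) = (703759618/21843)/17505 = (703759618/21843)*(1/17505) = 703759618/382361715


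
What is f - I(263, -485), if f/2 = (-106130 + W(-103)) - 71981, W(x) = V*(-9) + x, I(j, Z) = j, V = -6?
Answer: -356583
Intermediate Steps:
W(x) = 54 + x (W(x) = -6*(-9) + x = 54 + x)
f = -356320 (f = 2*((-106130 + (54 - 103)) - 71981) = 2*((-106130 - 49) - 71981) = 2*(-106179 - 71981) = 2*(-178160) = -356320)
f - I(263, -485) = -356320 - 1*263 = -356320 - 263 = -356583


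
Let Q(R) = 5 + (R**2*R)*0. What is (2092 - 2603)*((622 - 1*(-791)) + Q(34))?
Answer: -724598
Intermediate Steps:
Q(R) = 5 (Q(R) = 5 + R**3*0 = 5 + 0 = 5)
(2092 - 2603)*((622 - 1*(-791)) + Q(34)) = (2092 - 2603)*((622 - 1*(-791)) + 5) = -511*((622 + 791) + 5) = -511*(1413 + 5) = -511*1418 = -724598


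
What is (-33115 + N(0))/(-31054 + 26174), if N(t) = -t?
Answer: 6623/976 ≈ 6.7859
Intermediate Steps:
(-33115 + N(0))/(-31054 + 26174) = (-33115 - 1*0)/(-31054 + 26174) = (-33115 + 0)/(-4880) = -33115*(-1/4880) = 6623/976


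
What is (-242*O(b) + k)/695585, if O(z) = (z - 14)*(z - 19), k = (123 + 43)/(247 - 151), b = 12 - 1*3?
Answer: -580717/33388080 ≈ -0.017393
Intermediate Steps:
b = 9 (b = 12 - 3 = 9)
k = 83/48 (k = 166/96 = 166*(1/96) = 83/48 ≈ 1.7292)
O(z) = (-19 + z)*(-14 + z) (O(z) = (-14 + z)*(-19 + z) = (-19 + z)*(-14 + z))
(-242*O(b) + k)/695585 = (-242*(266 + 9² - 33*9) + 83/48)/695585 = (-242*(266 + 81 - 297) + 83/48)*(1/695585) = (-242*50 + 83/48)*(1/695585) = (-12100 + 83/48)*(1/695585) = -580717/48*1/695585 = -580717/33388080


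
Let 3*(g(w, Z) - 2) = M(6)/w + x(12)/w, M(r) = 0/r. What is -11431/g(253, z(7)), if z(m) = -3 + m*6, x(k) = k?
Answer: -2892043/510 ≈ -5670.7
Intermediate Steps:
M(r) = 0
z(m) = -3 + 6*m
g(w, Z) = 2 + 4/w (g(w, Z) = 2 + (0/w + 12/w)/3 = 2 + (0 + 12/w)/3 = 2 + (12/w)/3 = 2 + 4/w)
-11431/g(253, z(7)) = -11431/(2 + 4/253) = -11431/510/253 = -11431*253/510 = -2892043/510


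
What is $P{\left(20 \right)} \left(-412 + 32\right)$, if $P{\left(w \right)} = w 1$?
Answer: $-7600$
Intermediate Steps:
$P{\left(w \right)} = w$
$P{\left(20 \right)} \left(-412 + 32\right) = 20 \left(-412 + 32\right) = 20 \left(-380\right) = -7600$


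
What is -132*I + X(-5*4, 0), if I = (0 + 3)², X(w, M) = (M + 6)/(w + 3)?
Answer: -20202/17 ≈ -1188.4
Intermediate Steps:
X(w, M) = (6 + M)/(3 + w)
I = 9 (I = 3² = 9)
-132*I + X(-5*4, 0) = -132*9 + (6 + 0)/(3 - 5*4) = -1188 + 6/(3 - 20) = -1188 + 6/(-17) = -1188 - 1/17*6 = -1188 - 6/17 = -20202/17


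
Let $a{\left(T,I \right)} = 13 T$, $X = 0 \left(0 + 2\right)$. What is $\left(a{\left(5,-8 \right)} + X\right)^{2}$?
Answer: $4225$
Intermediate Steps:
$X = 0$ ($X = 0 \cdot 2 = 0$)
$\left(a{\left(5,-8 \right)} + X\right)^{2} = \left(13 \cdot 5 + 0\right)^{2} = \left(65 + 0\right)^{2} = 65^{2} = 4225$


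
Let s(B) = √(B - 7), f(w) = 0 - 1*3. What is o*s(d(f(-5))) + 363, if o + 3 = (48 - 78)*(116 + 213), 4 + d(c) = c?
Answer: 363 - 9873*I*√14 ≈ 363.0 - 36941.0*I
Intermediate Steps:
f(w) = -3 (f(w) = 0 - 3 = -3)
d(c) = -4 + c
s(B) = √(-7 + B)
o = -9873 (o = -3 + (48 - 78)*(116 + 213) = -3 - 30*329 = -3 - 9870 = -9873)
o*s(d(f(-5))) + 363 = -9873*√(-7 + (-4 - 3)) + 363 = -9873*√(-7 - 7) + 363 = -9873*I*√14 + 363 = 363 - 9873*I*√14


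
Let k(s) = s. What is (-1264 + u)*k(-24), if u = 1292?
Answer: -672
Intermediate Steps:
(-1264 + u)*k(-24) = (-1264 + 1292)*(-24) = 28*(-24) = -672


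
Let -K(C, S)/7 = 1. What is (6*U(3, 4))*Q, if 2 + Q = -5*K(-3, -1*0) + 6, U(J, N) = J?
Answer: 702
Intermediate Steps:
K(C, S) = -7 (K(C, S) = -7*1 = -7)
Q = 39 (Q = -2 + (-5*(-7) + 6) = -2 + (35 + 6) = -2 + 41 = 39)
(6*U(3, 4))*Q = (6*3)*39 = 18*39 = 702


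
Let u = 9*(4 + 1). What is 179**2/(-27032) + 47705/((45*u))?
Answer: 244935707/10947960 ≈ 22.373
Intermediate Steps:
u = 45 (u = 9*5 = 45)
179**2/(-27032) + 47705/((45*u)) = 179**2/(-27032) + 47705/((45*45)) = 32041*(-1/27032) + 47705/2025 = -32041/27032 + 47705*(1/2025) = -32041/27032 + 9541/405 = 244935707/10947960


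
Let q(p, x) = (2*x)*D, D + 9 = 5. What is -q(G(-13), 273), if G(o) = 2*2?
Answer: 2184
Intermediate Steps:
D = -4 (D = -9 + 5 = -4)
G(o) = 4
q(p, x) = -8*x (q(p, x) = (2*x)*(-4) = -8*x)
-q(G(-13), 273) = -(-8)*273 = -1*(-2184) = 2184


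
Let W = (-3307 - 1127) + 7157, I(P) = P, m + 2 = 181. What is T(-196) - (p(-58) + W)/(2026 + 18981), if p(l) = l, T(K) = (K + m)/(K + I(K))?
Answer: -98223/1176392 ≈ -0.083495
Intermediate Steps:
m = 179 (m = -2 + 181 = 179)
W = 2723 (W = -4434 + 7157 = 2723)
T(K) = (179 + K)/(2*K) (T(K) = (K + 179)/(K + K) = (179 + K)/((2*K)) = (179 + K)*(1/(2*K)) = (179 + K)/(2*K))
T(-196) - (p(-58) + W)/(2026 + 18981) = (1/2)*(179 - 196)/(-196) - (-58 + 2723)/(2026 + 18981) = (1/2)*(-1/196)*(-17) - 2665/21007 = 17/392 - 2665/21007 = -98223/1176392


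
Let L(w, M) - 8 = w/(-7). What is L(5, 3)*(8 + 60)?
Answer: 3468/7 ≈ 495.43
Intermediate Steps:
L(w, M) = 8 - w/7 (L(w, M) = 8 + w/(-7) = 8 + w*(-⅐) = 8 - w/7)
L(5, 3)*(8 + 60) = (8 - ⅐*5)*(8 + 60) = (8 - 5/7)*68 = (51/7)*68 = 3468/7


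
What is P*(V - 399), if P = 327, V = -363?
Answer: -249174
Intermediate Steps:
P*(V - 399) = 327*(-363 - 399) = 327*(-762) = -249174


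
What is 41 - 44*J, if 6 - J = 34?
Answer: 1273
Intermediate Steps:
J = -28 (J = 6 - 1*34 = 6 - 34 = -28)
41 - 44*J = 41 - 44*(-28) = 41 + 1232 = 1273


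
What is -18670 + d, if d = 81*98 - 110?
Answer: -10842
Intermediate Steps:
d = 7828 (d = 7938 - 110 = 7828)
-18670 + d = -18670 + 7828 = -10842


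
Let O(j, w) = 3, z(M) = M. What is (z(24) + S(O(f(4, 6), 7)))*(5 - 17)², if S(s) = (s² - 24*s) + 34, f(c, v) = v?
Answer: -720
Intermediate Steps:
S(s) = 34 + s² - 24*s
(z(24) + S(O(f(4, 6), 7)))*(5 - 17)² = (24 + (34 + 3² - 24*3))*(5 - 17)² = (24 + (34 + 9 - 72))*(-12)² = (24 - 29)*144 = -5*144 = -720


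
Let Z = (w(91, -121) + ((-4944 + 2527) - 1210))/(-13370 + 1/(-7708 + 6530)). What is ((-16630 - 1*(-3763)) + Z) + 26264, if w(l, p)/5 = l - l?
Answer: 211005160423/15749861 ≈ 13397.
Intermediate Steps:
w(l, p) = 0 (w(l, p) = 5*(l - l) = 5*0 = 0)
Z = 4272606/15749861 (Z = (0 + ((-4944 + 2527) - 1210))/(-13370 + 1/(-7708 + 6530)) = (0 + (-2417 - 1210))/(-13370 + 1/(-1178)) = (0 - 3627)/(-13370 - 1/1178) = -3627/(-15749861/1178) = -3627*(-1178/15749861) = 4272606/15749861 ≈ 0.27128)
((-16630 - 1*(-3763)) + Z) + 26264 = ((-16630 - 1*(-3763)) + 4272606/15749861) + 26264 = ((-16630 + 3763) + 4272606/15749861) + 26264 = (-12867 + 4272606/15749861) + 26264 = -202649188881/15749861 + 26264 = 211005160423/15749861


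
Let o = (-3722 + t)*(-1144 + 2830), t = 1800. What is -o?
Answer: 3240492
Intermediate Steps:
o = -3240492 (o = (-3722 + 1800)*(-1144 + 2830) = -1922*1686 = -3240492)
-o = -1*(-3240492) = 3240492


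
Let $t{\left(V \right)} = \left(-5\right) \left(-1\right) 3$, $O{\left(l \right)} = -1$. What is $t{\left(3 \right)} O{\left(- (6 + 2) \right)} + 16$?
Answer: $1$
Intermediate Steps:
$t{\left(V \right)} = 15$ ($t{\left(V \right)} = 5 \cdot 3 = 15$)
$t{\left(3 \right)} O{\left(- (6 + 2) \right)} + 16 = 15 \left(-1\right) + 16 = -15 + 16 = 1$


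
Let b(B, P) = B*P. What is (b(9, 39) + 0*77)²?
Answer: 123201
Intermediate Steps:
(b(9, 39) + 0*77)² = (9*39 + 0*77)² = (351 + 0)² = 351² = 123201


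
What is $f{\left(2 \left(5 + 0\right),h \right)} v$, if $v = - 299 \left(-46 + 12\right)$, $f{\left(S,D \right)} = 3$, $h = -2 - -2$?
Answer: $30498$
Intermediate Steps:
$h = 0$ ($h = -2 + 2 = 0$)
$v = 10166$ ($v = \left(-299\right) \left(-34\right) = 10166$)
$f{\left(2 \left(5 + 0\right),h \right)} v = 3 \cdot 10166 = 30498$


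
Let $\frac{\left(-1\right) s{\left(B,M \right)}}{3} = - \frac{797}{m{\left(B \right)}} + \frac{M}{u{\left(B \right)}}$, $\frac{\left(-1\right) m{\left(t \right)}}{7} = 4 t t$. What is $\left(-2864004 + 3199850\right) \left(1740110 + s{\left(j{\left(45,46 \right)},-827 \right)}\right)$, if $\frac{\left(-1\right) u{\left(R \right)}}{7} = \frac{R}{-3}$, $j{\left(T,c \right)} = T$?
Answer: $\frac{788962821019387}{1350} \approx 5.8442 \cdot 10^{11}$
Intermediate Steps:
$u{\left(R \right)} = \frac{7 R}{3}$ ($u{\left(R \right)} = - 7 \frac{R}{-3} = - 7 R \left(- \frac{1}{3}\right) = - 7 \left(- \frac{R}{3}\right) = \frac{7 R}{3}$)
$m{\left(t \right)} = - 28 t^{2}$ ($m{\left(t \right)} = - 7 \cdot 4 t t = - 7 \cdot 4 t^{2} = - 28 t^{2}$)
$s{\left(B,M \right)} = - \frac{2391}{28 B^{2}} - \frac{9 M}{7 B}$ ($s{\left(B,M \right)} = - 3 \left(- \frac{797}{\left(-28\right) B^{2}} + \frac{M}{\frac{7}{3} B}\right) = - 3 \left(- 797 \left(- \frac{1}{28 B^{2}}\right) + M \frac{3}{7 B}\right) = - 3 \left(\frac{797}{28 B^{2}} + \frac{3 M}{7 B}\right) = - \frac{2391}{28 B^{2}} - \frac{9 M}{7 B}$)
$\left(-2864004 + 3199850\right) \left(1740110 + s{\left(j{\left(45,46 \right)},-827 \right)}\right) = \left(-2864004 + 3199850\right) \left(1740110 + \frac{3 \left(-797 - 540 \left(-827\right)\right)}{28 \cdot 2025}\right) = 335846 \left(1740110 + \frac{3}{28} \cdot \frac{1}{2025} \left(-797 + 446580\right)\right) = 335846 \left(1740110 + \frac{3}{28} \cdot \frac{1}{2025} \cdot 445783\right) = 335846 \left(1740110 + \frac{445783}{18900}\right) = 335846 \cdot \frac{32888524783}{18900} = \frac{788962821019387}{1350}$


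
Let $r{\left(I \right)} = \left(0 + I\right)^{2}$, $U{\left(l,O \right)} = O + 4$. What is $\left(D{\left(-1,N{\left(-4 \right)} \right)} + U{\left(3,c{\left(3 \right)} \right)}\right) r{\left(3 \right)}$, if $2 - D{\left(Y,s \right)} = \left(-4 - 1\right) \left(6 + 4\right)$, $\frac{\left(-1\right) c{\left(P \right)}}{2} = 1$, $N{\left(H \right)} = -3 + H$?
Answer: $486$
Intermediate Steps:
$c{\left(P \right)} = -2$ ($c{\left(P \right)} = \left(-2\right) 1 = -2$)
$D{\left(Y,s \right)} = 52$ ($D{\left(Y,s \right)} = 2 - \left(-4 - 1\right) \left(6 + 4\right) = 2 - \left(-5\right) 10 = 2 - -50 = 2 + 50 = 52$)
$U{\left(l,O \right)} = 4 + O$
$r{\left(I \right)} = I^{2}$
$\left(D{\left(-1,N{\left(-4 \right)} \right)} + U{\left(3,c{\left(3 \right)} \right)}\right) r{\left(3 \right)} = \left(52 + \left(4 - 2\right)\right) 3^{2} = \left(52 + 2\right) 9 = 54 \cdot 9 = 486$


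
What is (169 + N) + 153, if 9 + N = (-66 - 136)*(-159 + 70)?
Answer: 18291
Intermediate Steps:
N = 17969 (N = -9 + (-66 - 136)*(-159 + 70) = -9 - 202*(-89) = -9 + 17978 = 17969)
(169 + N) + 153 = (169 + 17969) + 153 = 18138 + 153 = 18291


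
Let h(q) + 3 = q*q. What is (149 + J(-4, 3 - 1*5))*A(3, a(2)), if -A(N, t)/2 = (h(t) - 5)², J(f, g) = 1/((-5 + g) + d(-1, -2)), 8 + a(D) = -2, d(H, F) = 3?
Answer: -2518040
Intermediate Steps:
h(q) = -3 + q² (h(q) = -3 + q*q = -3 + q²)
a(D) = -10 (a(D) = -8 - 2 = -10)
J(f, g) = 1/(-2 + g) (J(f, g) = 1/((-5 + g) + 3) = 1/(-2 + g))
A(N, t) = -2*(-8 + t²)² (A(N, t) = -2*((-3 + t²) - 5)² = -2*(-8 + t²)²)
(149 + J(-4, 3 - 1*5))*A(3, a(2)) = (149 + 1/(-2 + (3 - 1*5)))*(-2*(-8 + (-10)²)²) = (149 + 1/(-2 + (3 - 5)))*(-2*(-8 + 100)²) = (149 + 1/(-2 - 2))*(-2*92²) = (149 + 1/(-4))*(-2*8464) = (149 - ¼)*(-16928) = (595/4)*(-16928) = -2518040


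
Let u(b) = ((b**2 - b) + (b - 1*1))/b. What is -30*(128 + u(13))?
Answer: -54960/13 ≈ -4227.7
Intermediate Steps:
u(b) = (-1 + b**2)/b (u(b) = ((b**2 - b) + (b - 1))/b = ((b**2 - b) + (-1 + b))/b = (-1 + b**2)/b)
-30*(128 + u(13)) = -30*(128 + (13 - 1/13)) = -30*(128 + 168/13) = -30*1832/13 = -54960/13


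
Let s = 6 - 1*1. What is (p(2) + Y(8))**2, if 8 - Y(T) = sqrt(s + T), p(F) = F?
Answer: (10 - sqrt(13))**2 ≈ 40.889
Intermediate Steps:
s = 5 (s = 6 - 1 = 5)
Y(T) = 8 - sqrt(5 + T)
(p(2) + Y(8))**2 = (2 + (8 - sqrt(5 + 8)))**2 = (2 + (8 - sqrt(13)))**2 = (10 - sqrt(13))**2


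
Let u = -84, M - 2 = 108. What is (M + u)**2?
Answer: 676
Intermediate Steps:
M = 110 (M = 2 + 108 = 110)
(M + u)**2 = (110 - 84)**2 = 26**2 = 676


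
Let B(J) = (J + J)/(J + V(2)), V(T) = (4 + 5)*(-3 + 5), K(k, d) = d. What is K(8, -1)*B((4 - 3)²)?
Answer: -2/19 ≈ -0.10526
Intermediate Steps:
V(T) = 18 (V(T) = 9*2 = 18)
B(J) = 2*J/(18 + J) (B(J) = (J + J)/(J + 18) = (2*J)/(18 + J) = 2*J/(18 + J))
K(8, -1)*B((4 - 3)²) = -2*(4 - 3)²/(18 + (4 - 3)²) = -2*1²/(18 + 1²) = -2/(18 + 1) = -2/19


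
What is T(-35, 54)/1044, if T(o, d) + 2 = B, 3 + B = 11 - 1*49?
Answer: -43/1044 ≈ -0.041188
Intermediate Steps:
B = -41 (B = -3 + (11 - 1*49) = -3 + (11 - 49) = -3 - 38 = -41)
T(o, d) = -43 (T(o, d) = -2 - 41 = -43)
T(-35, 54)/1044 = -43/1044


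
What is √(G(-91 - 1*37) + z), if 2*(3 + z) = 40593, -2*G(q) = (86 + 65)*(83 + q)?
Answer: √23691 ≈ 153.92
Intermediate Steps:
G(q) = -12533/2 - 151*q/2 (G(q) = -(86 + 65)*(83 + q)/2 = -151*(83 + q)/2 = -(12533 + 151*q)/2 = -12533/2 - 151*q/2)
z = 40587/2 (z = -3 + (½)*40593 = -3 + 40593/2 = 40587/2 ≈ 20294.)
√(G(-91 - 1*37) + z) = √((-12533/2 - 151*(-91 - 1*37)/2) + 40587/2) = √((-12533/2 - 151*(-91 - 37)/2) + 40587/2) = √((-12533/2 - 151/2*(-128)) + 40587/2) = √((-12533/2 + 9664) + 40587/2) = √(6795/2 + 40587/2) = √23691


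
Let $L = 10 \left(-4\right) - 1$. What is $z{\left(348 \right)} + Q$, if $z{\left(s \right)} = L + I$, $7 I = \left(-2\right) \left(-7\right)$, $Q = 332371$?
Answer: $332332$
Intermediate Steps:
$I = 2$ ($I = \frac{\left(-2\right) \left(-7\right)}{7} = \frac{1}{7} \cdot 14 = 2$)
$L = -41$ ($L = -40 - 1 = -41$)
$z{\left(s \right)} = -39$ ($z{\left(s \right)} = -41 + 2 = -39$)
$z{\left(348 \right)} + Q = -39 + 332371 = 332332$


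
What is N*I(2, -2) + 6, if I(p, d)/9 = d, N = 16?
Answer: -282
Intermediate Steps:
I(p, d) = 9*d
N*I(2, -2) + 6 = 16*(9*(-2)) + 6 = 16*(-18) + 6 = -288 + 6 = -282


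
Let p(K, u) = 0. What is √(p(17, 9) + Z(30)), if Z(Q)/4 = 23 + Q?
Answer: 2*√53 ≈ 14.560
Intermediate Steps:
Z(Q) = 92 + 4*Q (Z(Q) = 4*(23 + Q) = 92 + 4*Q)
√(p(17, 9) + Z(30)) = √(0 + (92 + 4*30)) = √(0 + (92 + 120)) = √(0 + 212) = √212 = 2*√53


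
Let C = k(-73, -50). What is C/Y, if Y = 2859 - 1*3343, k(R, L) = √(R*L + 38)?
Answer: -√922/242 ≈ -0.12547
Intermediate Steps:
k(R, L) = √(38 + L*R) (k(R, L) = √(L*R + 38) = √(38 + L*R))
C = 2*√922 (C = √(38 - 50*(-73)) = √(38 + 3650) = √3688 = 2*√922 ≈ 60.729)
Y = -484 (Y = 2859 - 3343 = -484)
C/Y = (2*√922)/(-484) = (2*√922)*(-1/484) = -√922/242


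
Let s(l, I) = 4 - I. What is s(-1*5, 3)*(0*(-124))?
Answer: 0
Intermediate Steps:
s(-1*5, 3)*(0*(-124)) = (4 - 1*3)*(0*(-124)) = (4 - 3)*0 = 1*0 = 0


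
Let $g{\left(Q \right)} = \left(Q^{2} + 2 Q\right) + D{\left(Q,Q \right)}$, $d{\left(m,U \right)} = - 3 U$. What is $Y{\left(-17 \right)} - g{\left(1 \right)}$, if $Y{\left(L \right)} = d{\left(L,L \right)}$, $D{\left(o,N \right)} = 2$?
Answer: $46$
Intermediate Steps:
$Y{\left(L \right)} = - 3 L$
$g{\left(Q \right)} = 2 + Q^{2} + 2 Q$ ($g{\left(Q \right)} = \left(Q^{2} + 2 Q\right) + 2 = 2 + Q^{2} + 2 Q$)
$Y{\left(-17 \right)} - g{\left(1 \right)} = \left(-3\right) \left(-17\right) - \left(2 + 1^{2} + 2 \cdot 1\right) = 51 - \left(2 + 1 + 2\right) = 51 - 5 = 46$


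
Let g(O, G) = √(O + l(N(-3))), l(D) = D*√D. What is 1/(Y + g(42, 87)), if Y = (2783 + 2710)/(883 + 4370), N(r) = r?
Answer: 1751/(1831 + 1751*√3*√(14 - I*√3)) ≈ 0.13228 + 0.0070207*I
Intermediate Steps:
l(D) = D^(3/2)
Y = 1831/1751 (Y = 5493/5253 = 5493*(1/5253) = 1831/1751 ≈ 1.0457)
g(O, G) = √(O - 3*I*√3) (g(O, G) = √(O + (-3)^(3/2)) = √(O - 3*I*√3))
1/(Y + g(42, 87)) = 1/(1831/1751 + √(42 - 3*I*√3))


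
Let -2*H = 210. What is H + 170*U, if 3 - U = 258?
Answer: -43455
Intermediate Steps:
H = -105 (H = -½*210 = -105)
U = -255 (U = 3 - 1*258 = 3 - 258 = -255)
H + 170*U = -105 + 170*(-255) = -105 - 43350 = -43455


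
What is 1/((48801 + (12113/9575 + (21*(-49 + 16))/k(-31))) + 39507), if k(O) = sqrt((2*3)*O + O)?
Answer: 35854815292675/3166313286109087402 - 9076381875*I*sqrt(217)/22164193002763611814 ≈ 1.1324e-5 - 6.0324e-9*I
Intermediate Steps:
k(O) = sqrt(7)*sqrt(O) (k(O) = sqrt(6*O + O) = sqrt(7*O) = sqrt(7)*sqrt(O))
1/((48801 + (12113/9575 + (21*(-49 + 16))/k(-31))) + 39507) = 1/((48801 + (12113/9575 + (21*(-49 + 16))/((sqrt(7)*sqrt(-31))))) + 39507) = 1/((48801 + (12113*(1/9575) + (21*(-33))/((sqrt(7)*(I*sqrt(31)))))) + 39507) = 1/((48801 + (12113/9575 - 693*(-I*sqrt(217)/217))) + 39507) = 1/((48801 + (12113/9575 - (-99)*I*sqrt(217)/31)) + 39507) = 1/((48801 + (12113/9575 + 99*I*sqrt(217)/31)) + 39507) = 1/((467281688/9575 + 99*I*sqrt(217)/31) + 39507) = 1/(845561213/9575 + 99*I*sqrt(217)/31)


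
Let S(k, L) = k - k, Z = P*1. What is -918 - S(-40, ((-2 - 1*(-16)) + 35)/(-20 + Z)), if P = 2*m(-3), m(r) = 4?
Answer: -918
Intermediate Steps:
P = 8 (P = 2*4 = 8)
Z = 8 (Z = 8*1 = 8)
S(k, L) = 0
-918 - S(-40, ((-2 - 1*(-16)) + 35)/(-20 + Z)) = -918 - 1*0 = -918 + 0 = -918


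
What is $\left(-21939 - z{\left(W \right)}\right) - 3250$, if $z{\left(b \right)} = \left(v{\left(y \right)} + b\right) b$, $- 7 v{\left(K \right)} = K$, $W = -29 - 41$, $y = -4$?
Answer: $-30049$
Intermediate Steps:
$W = -70$ ($W = -29 - 41 = -70$)
$v{\left(K \right)} = - \frac{K}{7}$
$z{\left(b \right)} = b \left(\frac{4}{7} + b\right)$ ($z{\left(b \right)} = \left(\left(- \frac{1}{7}\right) \left(-4\right) + b\right) b = \left(\frac{4}{7} + b\right) b = b \left(\frac{4}{7} + b\right)$)
$\left(-21939 - z{\left(W \right)}\right) - 3250 = \left(-21939 - \frac{1}{7} \left(-70\right) \left(4 + 7 \left(-70\right)\right)\right) - 3250 = \left(-21939 - \frac{1}{7} \left(-70\right) \left(4 - 490\right)\right) - 3250 = \left(-21939 - \frac{1}{7} \left(-70\right) \left(-486\right)\right) - 3250 = \left(-21939 - 4860\right) - 3250 = -26799 - 3250 = -30049$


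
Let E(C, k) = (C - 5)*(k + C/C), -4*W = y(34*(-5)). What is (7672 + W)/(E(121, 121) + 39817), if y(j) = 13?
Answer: 30675/215876 ≈ 0.14210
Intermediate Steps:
W = -13/4 (W = -1/4*13 = -13/4 ≈ -3.2500)
E(C, k) = (1 + k)*(-5 + C) (E(C, k) = (-5 + C)*(k + 1) = (-5 + C)*(1 + k) = (1 + k)*(-5 + C))
(7672 + W)/(E(121, 121) + 39817) = (7672 - 13/4)/((-5 + 121 - 5*121 + 121*121) + 39817) = 30675/(4*((-5 + 121 - 605 + 14641) + 39817)) = 30675/(4*(14152 + 39817)) = (30675/4)/53969 = (30675/4)*(1/53969) = 30675/215876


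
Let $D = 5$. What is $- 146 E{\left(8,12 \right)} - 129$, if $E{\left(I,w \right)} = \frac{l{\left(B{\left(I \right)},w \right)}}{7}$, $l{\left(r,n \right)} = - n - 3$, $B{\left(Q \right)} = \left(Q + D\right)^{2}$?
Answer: $\frac{1287}{7} \approx 183.86$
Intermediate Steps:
$B{\left(Q \right)} = \left(5 + Q\right)^{2}$ ($B{\left(Q \right)} = \left(Q + 5\right)^{2} = \left(5 + Q\right)^{2}$)
$l{\left(r,n \right)} = -3 - n$
$E{\left(I,w \right)} = - \frac{3}{7} - \frac{w}{7}$ ($E{\left(I,w \right)} = \frac{-3 - w}{7} = \left(-3 - w\right) \frac{1}{7} = - \frac{3}{7} - \frac{w}{7}$)
$- 146 E{\left(8,12 \right)} - 129 = - 146 \left(- \frac{3}{7} - \frac{12}{7}\right) - 129 = \left(-146\right) \left(- \frac{15}{7}\right) - 129 = \frac{2190}{7} - 129 = \frac{1287}{7}$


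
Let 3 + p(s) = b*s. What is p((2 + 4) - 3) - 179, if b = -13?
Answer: -221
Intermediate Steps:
p(s) = -3 - 13*s
p((2 + 4) - 3) - 179 = (-3 - 13*((2 + 4) - 3)) - 179 = (-3 - 13*(6 - 3)) - 179 = (-3 - 13*3) - 179 = (-3 - 39) - 179 = -42 - 179 = -221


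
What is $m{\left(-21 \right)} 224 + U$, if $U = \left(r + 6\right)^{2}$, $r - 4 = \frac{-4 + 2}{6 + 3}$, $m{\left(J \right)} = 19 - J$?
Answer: $\frac{733504}{81} \approx 9055.6$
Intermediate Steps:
$r = \frac{34}{9}$ ($r = 4 + \frac{-4 + 2}{6 + 3} = 4 - \frac{2}{9} = \frac{34}{9} \approx 3.7778$)
$U = \frac{7744}{81}$ ($U = \left(\frac{34}{9} + 6\right)^{2} = \left(\frac{88}{9}\right)^{2} = \frac{7744}{81} \approx 95.605$)
$m{\left(-21 \right)} 224 + U = \left(19 - -21\right) 224 + \frac{7744}{81} = \left(19 + 21\right) 224 + \frac{7744}{81} = 40 \cdot 224 + \frac{7744}{81} = 8960 + \frac{7744}{81} = \frac{733504}{81}$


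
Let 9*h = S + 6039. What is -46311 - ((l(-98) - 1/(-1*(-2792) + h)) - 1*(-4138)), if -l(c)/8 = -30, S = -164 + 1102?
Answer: -1627370336/32105 ≈ -50689.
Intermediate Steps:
S = 938
h = 6977/9 (h = (938 + 6039)/9 = (⅑)*6977 = 6977/9 ≈ 775.22)
l(c) = 240 (l(c) = -8*(-30) = 240)
-46311 - ((l(-98) - 1/(-1*(-2792) + h)) - 1*(-4138)) = -46311 - ((240 - 1/(-1*(-2792) + 6977/9)) - 1*(-4138)) = -46311 - ((240 - 1/(2792 + 6977/9)) + 4138) = -46311 - ((240 - 1/32105/9) + 4138) = -46311 - ((240 - 1*9/32105) + 4138) = -46311 - ((240 - 9/32105) + 4138) = -46311 - (7705191/32105 + 4138) = -46311 - 1*140555681/32105 = -46311 - 140555681/32105 = -1627370336/32105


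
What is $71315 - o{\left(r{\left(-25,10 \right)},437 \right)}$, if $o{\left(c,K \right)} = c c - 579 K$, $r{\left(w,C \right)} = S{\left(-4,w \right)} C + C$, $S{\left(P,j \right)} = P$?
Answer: $323438$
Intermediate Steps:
$r{\left(w,C \right)} = - 3 C$ ($r{\left(w,C \right)} = - 4 C + C = - 3 C$)
$o{\left(c,K \right)} = c^{2} - 579 K$
$71315 - o{\left(r{\left(-25,10 \right)},437 \right)} = 71315 - \left(\left(\left(-3\right) 10\right)^{2} - 253023\right) = 71315 - \left(\left(-30\right)^{2} - 253023\right) = 71315 - \left(900 - 253023\right) = 71315 - -252123 = 71315 + 252123 = 323438$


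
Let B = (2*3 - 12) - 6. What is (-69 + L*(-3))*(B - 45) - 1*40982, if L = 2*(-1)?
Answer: -37391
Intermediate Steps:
L = -2
B = -12 (B = (6 - 12) - 6 = -6 - 6 = -12)
(-69 + L*(-3))*(B - 45) - 1*40982 = (-69 - 2*(-3))*(-12 - 45) - 1*40982 = (-69 + 6)*(-57) - 40982 = -63*(-57) - 40982 = 3591 - 40982 = -37391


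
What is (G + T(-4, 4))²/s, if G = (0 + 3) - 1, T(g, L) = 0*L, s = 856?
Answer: 1/214 ≈ 0.0046729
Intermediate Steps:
T(g, L) = 0
G = 2 (G = 3 - 1 = 2)
(G + T(-4, 4))²/s = (2 + 0)²/856 = 2²*(1/856) = 4*(1/856) = 1/214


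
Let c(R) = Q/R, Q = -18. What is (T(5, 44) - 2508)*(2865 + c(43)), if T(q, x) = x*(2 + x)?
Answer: -59617668/43 ≈ -1.3865e+6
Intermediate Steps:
c(R) = -18/R
(T(5, 44) - 2508)*(2865 + c(43)) = (44*(2 + 44) - 2508)*(2865 - 18/43) = (44*46 - 2508)*(2865 - 18*1/43) = (2024 - 2508)*(2865 - 18/43) = -484*123177/43 = -59617668/43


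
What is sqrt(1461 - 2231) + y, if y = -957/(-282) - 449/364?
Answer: 36955/17108 + I*sqrt(770) ≈ 2.1601 + 27.749*I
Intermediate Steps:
y = 36955/17108 (y = -957*(-1/282) - 449*1/364 = 319/94 - 449/364 = 36955/17108 ≈ 2.1601)
sqrt(1461 - 2231) + y = sqrt(1461 - 2231) + 36955/17108 = sqrt(-770) + 36955/17108 = I*sqrt(770) + 36955/17108 = 36955/17108 + I*sqrt(770)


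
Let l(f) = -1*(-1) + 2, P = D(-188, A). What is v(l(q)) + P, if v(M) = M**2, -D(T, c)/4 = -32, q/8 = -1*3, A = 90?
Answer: 137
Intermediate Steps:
q = -24 (q = 8*(-1*3) = 8*(-3) = -24)
D(T, c) = 128 (D(T, c) = -4*(-32) = 128)
P = 128
l(f) = 3 (l(f) = 1 + 2 = 3)
v(l(q)) + P = 3**2 + 128 = 9 + 128 = 137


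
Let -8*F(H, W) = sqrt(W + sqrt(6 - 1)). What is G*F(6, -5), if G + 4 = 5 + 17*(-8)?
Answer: 135*sqrt(-5 + sqrt(5))/8 ≈ 28.055*I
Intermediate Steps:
G = -135 (G = -4 + (5 + 17*(-8)) = -4 + (5 - 136) = -4 - 131 = -135)
F(H, W) = -sqrt(W + sqrt(5))/8 (F(H, W) = -sqrt(W + sqrt(6 - 1))/8 = -sqrt(W + sqrt(5))/8)
G*F(6, -5) = -(-135)*sqrt(-5 + sqrt(5))/8 = 135*sqrt(-5 + sqrt(5))/8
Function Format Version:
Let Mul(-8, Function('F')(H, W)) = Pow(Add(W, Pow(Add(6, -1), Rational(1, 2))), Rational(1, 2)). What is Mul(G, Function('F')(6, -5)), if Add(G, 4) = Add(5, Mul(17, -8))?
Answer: Mul(Rational(135, 8), Pow(Add(-5, Pow(5, Rational(1, 2))), Rational(1, 2))) ≈ Mul(28.055, I)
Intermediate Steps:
G = -135 (G = Add(-4, Add(5, Mul(17, -8))) = Add(-4, Add(5, -136)) = Add(-4, -131) = -135)
Function('F')(H, W) = Mul(Rational(-1, 8), Pow(Add(W, Pow(5, Rational(1, 2))), Rational(1, 2))) (Function('F')(H, W) = Mul(Rational(-1, 8), Pow(Add(W, Pow(Add(6, -1), Rational(1, 2))), Rational(1, 2))) = Mul(Rational(-1, 8), Pow(Add(W, Pow(5, Rational(1, 2))), Rational(1, 2))))
Mul(G, Function('F')(6, -5)) = Mul(-135, Mul(Rational(-1, 8), Pow(Add(-5, Pow(5, Rational(1, 2))), Rational(1, 2)))) = Mul(Rational(135, 8), Pow(Add(-5, Pow(5, Rational(1, 2))), Rational(1, 2)))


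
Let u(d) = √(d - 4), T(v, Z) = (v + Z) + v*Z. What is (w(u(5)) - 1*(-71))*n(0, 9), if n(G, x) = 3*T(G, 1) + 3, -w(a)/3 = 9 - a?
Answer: 282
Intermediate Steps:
T(v, Z) = Z + v + Z*v (T(v, Z) = (Z + v) + Z*v = Z + v + Z*v)
u(d) = √(-4 + d)
w(a) = -27 + 3*a (w(a) = -3*(9 - a) = -27 + 3*a)
n(G, x) = 6 + 6*G (n(G, x) = 3*(1 + G + 1*G) + 3 = 3*(1 + G + G) + 3 = 3*(1 + 2*G) + 3 = (3 + 6*G) + 3 = 6 + 6*G)
(w(u(5)) - 1*(-71))*n(0, 9) = ((-27 + 3*√(-4 + 5)) - 1*(-71))*(6 + 6*0) = ((-27 + 3*√1) + 71)*(6 + 0) = ((-27 + 3*1) + 71)*6 = ((-27 + 3) + 71)*6 = (-24 + 71)*6 = 47*6 = 282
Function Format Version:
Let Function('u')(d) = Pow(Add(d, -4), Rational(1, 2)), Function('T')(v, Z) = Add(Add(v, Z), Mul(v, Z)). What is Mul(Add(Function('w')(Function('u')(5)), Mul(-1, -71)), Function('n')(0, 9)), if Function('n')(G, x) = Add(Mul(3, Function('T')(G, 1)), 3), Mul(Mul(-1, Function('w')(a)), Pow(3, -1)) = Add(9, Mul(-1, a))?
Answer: 282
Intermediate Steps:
Function('T')(v, Z) = Add(Z, v, Mul(Z, v)) (Function('T')(v, Z) = Add(Add(Z, v), Mul(Z, v)) = Add(Z, v, Mul(Z, v)))
Function('u')(d) = Pow(Add(-4, d), Rational(1, 2))
Function('w')(a) = Add(-27, Mul(3, a)) (Function('w')(a) = Mul(-3, Add(9, Mul(-1, a))) = Add(-27, Mul(3, a)))
Function('n')(G, x) = Add(6, Mul(6, G)) (Function('n')(G, x) = Add(Mul(3, Add(1, G, Mul(1, G))), 3) = Add(Mul(3, Add(1, G, G)), 3) = Add(Mul(3, Add(1, Mul(2, G))), 3) = Add(Add(3, Mul(6, G)), 3) = Add(6, Mul(6, G)))
Mul(Add(Function('w')(Function('u')(5)), Mul(-1, -71)), Function('n')(0, 9)) = Mul(Add(Add(-27, Mul(3, Pow(Add(-4, 5), Rational(1, 2)))), Mul(-1, -71)), Add(6, Mul(6, 0))) = Mul(Add(Add(-27, Mul(3, Pow(1, Rational(1, 2)))), 71), Add(6, 0)) = Mul(Add(Add(-27, Mul(3, 1)), 71), 6) = Mul(Add(Add(-27, 3), 71), 6) = Mul(Add(-24, 71), 6) = Mul(47, 6) = 282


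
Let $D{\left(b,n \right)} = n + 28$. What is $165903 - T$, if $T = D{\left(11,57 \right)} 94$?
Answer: $157913$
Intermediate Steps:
$D{\left(b,n \right)} = 28 + n$
$T = 7990$ ($T = \left(28 + 57\right) 94 = 85 \cdot 94 = 7990$)
$165903 - T = 165903 - 7990 = 157913$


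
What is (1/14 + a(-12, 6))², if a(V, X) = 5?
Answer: 5041/196 ≈ 25.719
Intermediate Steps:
(1/14 + a(-12, 6))² = (1/14 + 5)² = (71/14)² = 5041/196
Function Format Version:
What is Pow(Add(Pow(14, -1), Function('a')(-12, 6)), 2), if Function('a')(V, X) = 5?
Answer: Rational(5041, 196) ≈ 25.719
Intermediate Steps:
Pow(Add(Pow(14, -1), Function('a')(-12, 6)), 2) = Pow(Add(Pow(14, -1), 5), 2) = Pow(Add(Rational(1, 14), 5), 2) = Pow(Rational(71, 14), 2) = Rational(5041, 196)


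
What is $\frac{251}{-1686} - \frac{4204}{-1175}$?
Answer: $\frac{6793019}{1981050} \approx 3.429$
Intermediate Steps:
$\frac{251}{-1686} - \frac{4204}{-1175} = 251 \left(- \frac{1}{1686}\right) - - \frac{4204}{1175} = - \frac{251}{1686} + \frac{4204}{1175} = \frac{6793019}{1981050}$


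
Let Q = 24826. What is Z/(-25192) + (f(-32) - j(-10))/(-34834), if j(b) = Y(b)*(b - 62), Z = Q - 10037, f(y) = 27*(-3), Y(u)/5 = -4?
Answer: -238421497/438769064 ≈ -0.54339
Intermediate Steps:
Y(u) = -20 (Y(u) = 5*(-4) = -20)
f(y) = -81
Z = 14789 (Z = 24826 - 10037 = 14789)
j(b) = 1240 - 20*b (j(b) = -20*(b - 62) = -20*(-62 + b) = 1240 - 20*b)
Z/(-25192) + (f(-32) - j(-10))/(-34834) = 14789/(-25192) + (-81 - (1240 - 20*(-10)))/(-34834) = 14789*(-1/25192) + (-81 - (1240 + 200))*(-1/34834) = -14789/25192 + (-81 - 1*1440)*(-1/34834) = -14789/25192 + (-81 - 1440)*(-1/34834) = -14789/25192 - 1521*(-1/34834) = -14789/25192 + 1521/34834 = -238421497/438769064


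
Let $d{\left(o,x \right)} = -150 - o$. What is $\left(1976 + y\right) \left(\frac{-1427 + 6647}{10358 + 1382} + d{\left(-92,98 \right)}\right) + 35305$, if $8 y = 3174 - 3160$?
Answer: $- \frac{184376995}{2348} \approx -78525.0$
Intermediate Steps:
$y = \frac{7}{4}$ ($y = \frac{3174 - 3160}{8} = \frac{1}{8} \cdot 14 = \frac{7}{4} \approx 1.75$)
$\left(1976 + y\right) \left(\frac{-1427 + 6647}{10358 + 1382} + d{\left(-92,98 \right)}\right) + 35305 = \left(1976 + \frac{7}{4}\right) \left(\frac{-1427 + 6647}{10358 + 1382} - 58\right) + 35305 = \frac{7911 \left(\frac{5220}{11740} + \left(-150 + 92\right)\right)}{4} + 35305 = \frac{7911 \left(5220 \cdot \frac{1}{11740} - 58\right)}{4} + 35305 = \frac{7911 \left(\frac{261}{587} - 58\right)}{4} + 35305 = \frac{7911}{4} \left(- \frac{33785}{587}\right) + 35305 = - \frac{267273135}{2348} + 35305 = - \frac{184376995}{2348}$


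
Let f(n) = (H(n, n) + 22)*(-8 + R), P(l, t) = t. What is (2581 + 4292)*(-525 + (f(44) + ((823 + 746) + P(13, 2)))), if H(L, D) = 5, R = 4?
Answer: 6446874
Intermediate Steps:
f(n) = -108 (f(n) = (5 + 22)*(-8 + 4) = 27*(-4) = -108)
(2581 + 4292)*(-525 + (f(44) + ((823 + 746) + P(13, 2)))) = (2581 + 4292)*(-525 + (-108 + ((823 + 746) + 2))) = 6873*(-525 + (-108 + (1569 + 2))) = 6873*(-525 + (-108 + 1571)) = 6873*(-525 + 1463) = 6873*938 = 6446874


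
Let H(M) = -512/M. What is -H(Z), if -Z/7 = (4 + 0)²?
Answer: -32/7 ≈ -4.5714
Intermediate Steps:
Z = -112 (Z = -7*(4 + 0)² = -7*4² = -7*16 = -112)
-H(Z) = -(-512)/(-112) = -(-512)*(-1)/112 = -1*32/7 = -32/7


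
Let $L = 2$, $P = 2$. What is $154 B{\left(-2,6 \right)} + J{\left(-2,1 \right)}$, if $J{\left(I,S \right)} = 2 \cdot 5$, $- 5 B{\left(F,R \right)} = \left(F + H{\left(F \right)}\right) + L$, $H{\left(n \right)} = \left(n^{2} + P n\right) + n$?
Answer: $\frac{358}{5} \approx 71.6$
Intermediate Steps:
$H{\left(n \right)} = n^{2} + 3 n$ ($H{\left(n \right)} = \left(n^{2} + 2 n\right) + n = n^{2} + 3 n$)
$B{\left(F,R \right)} = - \frac{2}{5} - \frac{F}{5} - \frac{F \left(3 + F\right)}{5}$ ($B{\left(F,R \right)} = - \frac{\left(F + F \left(3 + F\right)\right) + 2}{5} = - \frac{2 + F + F \left(3 + F\right)}{5} = - \frac{2}{5} - \frac{F}{5} - \frac{F \left(3 + F\right)}{5}$)
$J{\left(I,S \right)} = 10$
$154 B{\left(-2,6 \right)} + J{\left(-2,1 \right)} = 154 \left(- \frac{2}{5} - - \frac{2}{5} - - \frac{2 \left(3 - 2\right)}{5}\right) + 10 = 154 \left(- \frac{2}{5} + \frac{2}{5} - \left(- \frac{2}{5}\right) 1\right) + 10 = 154 \left(- \frac{2}{5} + \frac{2}{5} + \frac{2}{5}\right) + 10 = 154 \cdot \frac{2}{5} + 10 = \frac{308}{5} + 10 = \frac{358}{5}$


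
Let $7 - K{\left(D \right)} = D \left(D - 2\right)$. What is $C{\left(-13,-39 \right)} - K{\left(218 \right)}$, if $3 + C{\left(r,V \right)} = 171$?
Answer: $47249$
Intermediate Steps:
$C{\left(r,V \right)} = 168$ ($C{\left(r,V \right)} = -3 + 171 = 168$)
$K{\left(D \right)} = 7 - D \left(-2 + D\right)$ ($K{\left(D \right)} = 7 - D \left(D - 2\right) = 7 - D \left(-2 + D\right)$)
$C{\left(-13,-39 \right)} - K{\left(218 \right)} = 168 - \left(7 - 218^{2} + 2 \cdot 218\right) = 168 - \left(7 - 47524 + 436\right) = 168 - -47081 = 168 + 47081 = 47249$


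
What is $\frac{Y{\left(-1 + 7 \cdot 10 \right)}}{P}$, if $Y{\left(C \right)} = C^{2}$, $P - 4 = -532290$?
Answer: $- \frac{4761}{532286} \approx -0.0089444$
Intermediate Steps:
$P = -532286$ ($P = 4 - 532290 = -532286$)
$\frac{Y{\left(-1 + 7 \cdot 10 \right)}}{P} = \frac{\left(-1 + 7 \cdot 10\right)^{2}}{-532286} = \left(-1 + 70\right)^{2} \left(- \frac{1}{532286}\right) = 69^{2} \left(- \frac{1}{532286}\right) = 4761 \left(- \frac{1}{532286}\right) = - \frac{4761}{532286}$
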